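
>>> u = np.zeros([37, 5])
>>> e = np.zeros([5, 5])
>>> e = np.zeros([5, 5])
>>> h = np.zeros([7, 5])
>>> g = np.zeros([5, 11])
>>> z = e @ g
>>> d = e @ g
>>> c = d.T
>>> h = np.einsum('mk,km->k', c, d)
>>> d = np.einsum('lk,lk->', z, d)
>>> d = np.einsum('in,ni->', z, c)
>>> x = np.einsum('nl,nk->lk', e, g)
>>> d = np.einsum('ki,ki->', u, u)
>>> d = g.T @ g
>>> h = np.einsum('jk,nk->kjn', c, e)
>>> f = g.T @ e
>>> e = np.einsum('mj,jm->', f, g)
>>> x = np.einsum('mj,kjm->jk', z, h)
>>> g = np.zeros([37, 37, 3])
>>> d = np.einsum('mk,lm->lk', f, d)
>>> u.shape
(37, 5)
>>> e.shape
()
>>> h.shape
(5, 11, 5)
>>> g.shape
(37, 37, 3)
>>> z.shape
(5, 11)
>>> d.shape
(11, 5)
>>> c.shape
(11, 5)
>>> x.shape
(11, 5)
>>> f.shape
(11, 5)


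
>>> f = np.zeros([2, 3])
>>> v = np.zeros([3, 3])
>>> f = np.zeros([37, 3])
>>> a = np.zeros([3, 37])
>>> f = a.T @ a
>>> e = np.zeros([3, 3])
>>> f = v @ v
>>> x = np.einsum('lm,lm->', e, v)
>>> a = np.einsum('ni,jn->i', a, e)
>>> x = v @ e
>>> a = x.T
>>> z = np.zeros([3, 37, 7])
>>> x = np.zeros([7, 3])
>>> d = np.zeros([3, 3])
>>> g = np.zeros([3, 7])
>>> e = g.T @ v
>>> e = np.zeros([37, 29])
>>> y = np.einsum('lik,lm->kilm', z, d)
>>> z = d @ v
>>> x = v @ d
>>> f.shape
(3, 3)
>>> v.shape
(3, 3)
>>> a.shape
(3, 3)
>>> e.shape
(37, 29)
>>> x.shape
(3, 3)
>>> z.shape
(3, 3)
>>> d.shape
(3, 3)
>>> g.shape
(3, 7)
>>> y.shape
(7, 37, 3, 3)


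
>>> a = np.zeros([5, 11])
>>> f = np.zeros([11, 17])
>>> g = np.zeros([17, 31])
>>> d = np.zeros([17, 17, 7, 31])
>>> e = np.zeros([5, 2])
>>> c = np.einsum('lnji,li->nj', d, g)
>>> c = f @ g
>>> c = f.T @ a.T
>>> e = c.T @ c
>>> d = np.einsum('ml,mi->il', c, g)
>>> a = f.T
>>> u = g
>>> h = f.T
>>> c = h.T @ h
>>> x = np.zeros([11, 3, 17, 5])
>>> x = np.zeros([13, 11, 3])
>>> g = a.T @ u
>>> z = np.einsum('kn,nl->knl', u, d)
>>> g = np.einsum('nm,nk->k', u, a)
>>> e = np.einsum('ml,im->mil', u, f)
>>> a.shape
(17, 11)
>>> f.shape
(11, 17)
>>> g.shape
(11,)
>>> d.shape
(31, 5)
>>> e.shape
(17, 11, 31)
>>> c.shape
(11, 11)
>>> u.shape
(17, 31)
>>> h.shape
(17, 11)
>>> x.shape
(13, 11, 3)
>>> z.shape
(17, 31, 5)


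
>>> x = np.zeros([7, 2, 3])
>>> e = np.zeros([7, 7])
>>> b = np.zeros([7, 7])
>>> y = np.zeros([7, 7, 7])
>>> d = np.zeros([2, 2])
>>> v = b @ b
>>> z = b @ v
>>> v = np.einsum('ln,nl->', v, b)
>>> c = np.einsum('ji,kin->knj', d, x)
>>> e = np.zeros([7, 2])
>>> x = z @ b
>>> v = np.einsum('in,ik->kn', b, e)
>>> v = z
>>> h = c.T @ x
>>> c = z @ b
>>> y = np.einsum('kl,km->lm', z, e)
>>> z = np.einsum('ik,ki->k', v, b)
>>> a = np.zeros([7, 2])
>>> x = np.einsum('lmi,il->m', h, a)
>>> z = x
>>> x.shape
(3,)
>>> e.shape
(7, 2)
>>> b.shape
(7, 7)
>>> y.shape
(7, 2)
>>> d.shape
(2, 2)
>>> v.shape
(7, 7)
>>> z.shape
(3,)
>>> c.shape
(7, 7)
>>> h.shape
(2, 3, 7)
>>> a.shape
(7, 2)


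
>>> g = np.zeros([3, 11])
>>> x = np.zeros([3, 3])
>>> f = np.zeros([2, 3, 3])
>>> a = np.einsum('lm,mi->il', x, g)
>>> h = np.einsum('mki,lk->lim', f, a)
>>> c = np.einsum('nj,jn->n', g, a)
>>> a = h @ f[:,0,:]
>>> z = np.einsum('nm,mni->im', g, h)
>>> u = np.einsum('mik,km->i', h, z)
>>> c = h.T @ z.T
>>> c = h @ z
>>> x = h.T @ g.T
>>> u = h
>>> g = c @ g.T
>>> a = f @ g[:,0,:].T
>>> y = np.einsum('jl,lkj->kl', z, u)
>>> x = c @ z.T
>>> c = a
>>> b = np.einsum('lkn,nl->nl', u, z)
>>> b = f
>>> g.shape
(11, 3, 3)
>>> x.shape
(11, 3, 2)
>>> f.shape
(2, 3, 3)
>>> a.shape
(2, 3, 11)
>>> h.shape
(11, 3, 2)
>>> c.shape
(2, 3, 11)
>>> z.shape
(2, 11)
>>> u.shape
(11, 3, 2)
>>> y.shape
(3, 11)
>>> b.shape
(2, 3, 3)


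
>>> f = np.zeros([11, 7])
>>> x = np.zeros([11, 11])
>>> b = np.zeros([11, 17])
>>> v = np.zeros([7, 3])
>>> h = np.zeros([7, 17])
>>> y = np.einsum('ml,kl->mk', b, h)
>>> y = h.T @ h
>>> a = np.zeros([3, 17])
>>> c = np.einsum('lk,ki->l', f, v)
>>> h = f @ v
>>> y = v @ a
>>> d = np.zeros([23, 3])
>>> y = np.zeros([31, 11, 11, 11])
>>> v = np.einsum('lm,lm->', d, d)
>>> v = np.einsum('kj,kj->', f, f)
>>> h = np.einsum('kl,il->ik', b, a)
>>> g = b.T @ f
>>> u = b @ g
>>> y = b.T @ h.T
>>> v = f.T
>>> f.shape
(11, 7)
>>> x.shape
(11, 11)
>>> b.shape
(11, 17)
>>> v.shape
(7, 11)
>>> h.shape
(3, 11)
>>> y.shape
(17, 3)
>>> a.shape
(3, 17)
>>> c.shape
(11,)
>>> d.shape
(23, 3)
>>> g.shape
(17, 7)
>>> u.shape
(11, 7)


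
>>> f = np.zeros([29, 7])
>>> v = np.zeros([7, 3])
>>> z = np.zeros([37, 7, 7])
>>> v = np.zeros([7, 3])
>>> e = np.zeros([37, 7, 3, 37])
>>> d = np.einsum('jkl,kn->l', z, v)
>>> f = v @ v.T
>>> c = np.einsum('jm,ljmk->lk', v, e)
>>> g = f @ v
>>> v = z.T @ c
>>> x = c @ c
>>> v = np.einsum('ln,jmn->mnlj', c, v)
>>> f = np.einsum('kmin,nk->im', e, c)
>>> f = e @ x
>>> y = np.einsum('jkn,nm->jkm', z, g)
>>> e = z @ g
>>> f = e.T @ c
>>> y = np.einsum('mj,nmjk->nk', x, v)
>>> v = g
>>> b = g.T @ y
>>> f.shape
(3, 7, 37)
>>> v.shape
(7, 3)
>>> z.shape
(37, 7, 7)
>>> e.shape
(37, 7, 3)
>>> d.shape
(7,)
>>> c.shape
(37, 37)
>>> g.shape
(7, 3)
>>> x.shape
(37, 37)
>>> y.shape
(7, 7)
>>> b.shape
(3, 7)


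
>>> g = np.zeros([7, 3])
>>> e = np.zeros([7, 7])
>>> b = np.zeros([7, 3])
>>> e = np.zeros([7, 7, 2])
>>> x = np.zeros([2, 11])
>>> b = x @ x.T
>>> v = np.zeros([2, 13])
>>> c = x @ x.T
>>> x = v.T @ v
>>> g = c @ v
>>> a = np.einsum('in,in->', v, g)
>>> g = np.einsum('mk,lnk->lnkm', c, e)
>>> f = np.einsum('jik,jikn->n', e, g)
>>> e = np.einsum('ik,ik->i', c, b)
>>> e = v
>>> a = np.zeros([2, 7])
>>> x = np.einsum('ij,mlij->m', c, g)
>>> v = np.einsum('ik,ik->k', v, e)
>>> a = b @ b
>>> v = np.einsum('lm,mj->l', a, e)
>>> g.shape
(7, 7, 2, 2)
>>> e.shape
(2, 13)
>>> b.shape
(2, 2)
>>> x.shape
(7,)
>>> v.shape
(2,)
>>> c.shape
(2, 2)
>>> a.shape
(2, 2)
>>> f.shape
(2,)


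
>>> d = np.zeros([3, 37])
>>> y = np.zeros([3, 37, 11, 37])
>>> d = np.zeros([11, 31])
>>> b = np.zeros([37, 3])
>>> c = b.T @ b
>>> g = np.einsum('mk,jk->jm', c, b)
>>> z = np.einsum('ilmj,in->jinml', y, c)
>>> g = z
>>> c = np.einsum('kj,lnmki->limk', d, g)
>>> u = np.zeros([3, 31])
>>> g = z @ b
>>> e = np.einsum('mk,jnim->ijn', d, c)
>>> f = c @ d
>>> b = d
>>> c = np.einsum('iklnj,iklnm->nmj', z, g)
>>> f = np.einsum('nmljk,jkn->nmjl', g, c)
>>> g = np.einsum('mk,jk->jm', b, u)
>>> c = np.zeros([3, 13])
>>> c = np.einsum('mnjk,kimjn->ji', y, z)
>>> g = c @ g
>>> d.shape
(11, 31)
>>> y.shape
(3, 37, 11, 37)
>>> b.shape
(11, 31)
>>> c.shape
(11, 3)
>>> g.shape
(11, 11)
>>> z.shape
(37, 3, 3, 11, 37)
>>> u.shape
(3, 31)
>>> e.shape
(3, 37, 37)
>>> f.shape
(37, 3, 11, 3)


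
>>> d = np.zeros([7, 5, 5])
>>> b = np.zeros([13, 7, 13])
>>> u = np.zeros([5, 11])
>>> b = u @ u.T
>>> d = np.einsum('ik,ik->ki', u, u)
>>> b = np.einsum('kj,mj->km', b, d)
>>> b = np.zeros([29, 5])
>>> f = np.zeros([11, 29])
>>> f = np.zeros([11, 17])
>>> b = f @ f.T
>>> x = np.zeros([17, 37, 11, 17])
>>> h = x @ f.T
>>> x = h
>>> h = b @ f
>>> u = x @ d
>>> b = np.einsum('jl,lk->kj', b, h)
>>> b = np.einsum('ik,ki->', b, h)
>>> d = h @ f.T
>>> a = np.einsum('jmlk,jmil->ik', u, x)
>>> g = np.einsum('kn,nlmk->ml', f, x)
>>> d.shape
(11, 11)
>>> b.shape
()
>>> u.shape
(17, 37, 11, 5)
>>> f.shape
(11, 17)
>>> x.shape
(17, 37, 11, 11)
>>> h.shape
(11, 17)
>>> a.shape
(11, 5)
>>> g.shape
(11, 37)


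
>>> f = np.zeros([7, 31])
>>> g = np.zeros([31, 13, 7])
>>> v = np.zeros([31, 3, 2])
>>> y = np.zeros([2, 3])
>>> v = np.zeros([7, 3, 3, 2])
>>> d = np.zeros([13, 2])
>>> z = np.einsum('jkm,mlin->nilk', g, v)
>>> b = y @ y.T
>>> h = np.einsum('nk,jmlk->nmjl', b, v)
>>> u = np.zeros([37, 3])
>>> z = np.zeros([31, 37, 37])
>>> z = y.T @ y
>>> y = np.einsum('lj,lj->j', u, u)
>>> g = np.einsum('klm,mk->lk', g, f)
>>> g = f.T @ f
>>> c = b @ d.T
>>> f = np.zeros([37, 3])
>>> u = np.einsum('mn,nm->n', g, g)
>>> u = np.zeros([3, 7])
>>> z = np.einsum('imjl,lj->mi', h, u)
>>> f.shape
(37, 3)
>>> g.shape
(31, 31)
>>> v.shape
(7, 3, 3, 2)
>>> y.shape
(3,)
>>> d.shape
(13, 2)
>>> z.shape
(3, 2)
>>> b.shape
(2, 2)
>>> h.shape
(2, 3, 7, 3)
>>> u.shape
(3, 7)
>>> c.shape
(2, 13)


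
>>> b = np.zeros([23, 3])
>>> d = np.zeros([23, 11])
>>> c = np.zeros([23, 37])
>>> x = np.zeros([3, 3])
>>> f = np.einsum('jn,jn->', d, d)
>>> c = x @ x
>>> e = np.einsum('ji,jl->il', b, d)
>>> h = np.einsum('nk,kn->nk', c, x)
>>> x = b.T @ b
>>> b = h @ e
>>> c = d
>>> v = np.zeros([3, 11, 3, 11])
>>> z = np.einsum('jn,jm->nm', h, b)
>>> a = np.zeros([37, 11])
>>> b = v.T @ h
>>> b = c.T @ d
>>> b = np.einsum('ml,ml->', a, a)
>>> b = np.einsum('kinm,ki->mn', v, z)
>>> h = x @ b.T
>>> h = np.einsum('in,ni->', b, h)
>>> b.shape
(11, 3)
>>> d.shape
(23, 11)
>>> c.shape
(23, 11)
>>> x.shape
(3, 3)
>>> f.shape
()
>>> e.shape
(3, 11)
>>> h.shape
()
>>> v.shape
(3, 11, 3, 11)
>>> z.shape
(3, 11)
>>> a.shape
(37, 11)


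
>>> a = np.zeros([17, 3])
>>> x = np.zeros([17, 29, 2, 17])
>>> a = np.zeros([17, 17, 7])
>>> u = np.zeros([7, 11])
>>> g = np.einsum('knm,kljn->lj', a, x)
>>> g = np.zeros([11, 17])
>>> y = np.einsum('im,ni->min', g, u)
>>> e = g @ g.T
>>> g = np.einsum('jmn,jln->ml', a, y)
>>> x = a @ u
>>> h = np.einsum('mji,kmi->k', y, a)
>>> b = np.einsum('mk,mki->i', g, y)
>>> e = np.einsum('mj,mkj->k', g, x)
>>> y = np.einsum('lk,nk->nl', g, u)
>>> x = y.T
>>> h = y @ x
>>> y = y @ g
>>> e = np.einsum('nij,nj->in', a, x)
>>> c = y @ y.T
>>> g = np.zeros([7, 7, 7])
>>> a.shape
(17, 17, 7)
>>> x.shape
(17, 7)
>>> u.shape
(7, 11)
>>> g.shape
(7, 7, 7)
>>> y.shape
(7, 11)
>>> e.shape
(17, 17)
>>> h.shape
(7, 7)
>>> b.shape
(7,)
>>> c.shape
(7, 7)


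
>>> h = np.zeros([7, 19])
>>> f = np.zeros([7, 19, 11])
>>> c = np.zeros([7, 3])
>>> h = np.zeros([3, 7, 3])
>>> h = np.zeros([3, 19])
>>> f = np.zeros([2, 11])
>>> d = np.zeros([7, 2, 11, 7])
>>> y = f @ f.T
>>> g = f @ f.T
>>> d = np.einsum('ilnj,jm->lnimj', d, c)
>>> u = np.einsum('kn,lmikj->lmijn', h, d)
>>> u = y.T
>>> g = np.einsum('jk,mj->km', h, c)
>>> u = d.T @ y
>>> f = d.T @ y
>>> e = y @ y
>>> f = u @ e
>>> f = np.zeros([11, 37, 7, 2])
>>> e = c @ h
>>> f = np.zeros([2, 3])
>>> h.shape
(3, 19)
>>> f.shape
(2, 3)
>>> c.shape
(7, 3)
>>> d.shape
(2, 11, 7, 3, 7)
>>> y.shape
(2, 2)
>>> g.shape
(19, 7)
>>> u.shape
(7, 3, 7, 11, 2)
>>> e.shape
(7, 19)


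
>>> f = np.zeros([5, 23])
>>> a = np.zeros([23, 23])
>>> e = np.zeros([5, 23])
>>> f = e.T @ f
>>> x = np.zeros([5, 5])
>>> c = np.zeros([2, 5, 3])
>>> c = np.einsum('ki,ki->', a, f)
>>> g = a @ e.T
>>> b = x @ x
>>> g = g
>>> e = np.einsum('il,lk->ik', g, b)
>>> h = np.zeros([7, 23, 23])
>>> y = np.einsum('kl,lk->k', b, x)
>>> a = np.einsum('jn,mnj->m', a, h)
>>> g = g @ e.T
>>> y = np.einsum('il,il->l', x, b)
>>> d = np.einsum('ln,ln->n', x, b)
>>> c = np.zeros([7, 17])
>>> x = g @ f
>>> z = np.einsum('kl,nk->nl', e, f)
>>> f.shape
(23, 23)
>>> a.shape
(7,)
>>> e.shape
(23, 5)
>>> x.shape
(23, 23)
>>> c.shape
(7, 17)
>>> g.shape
(23, 23)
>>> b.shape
(5, 5)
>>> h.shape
(7, 23, 23)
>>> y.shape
(5,)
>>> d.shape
(5,)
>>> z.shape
(23, 5)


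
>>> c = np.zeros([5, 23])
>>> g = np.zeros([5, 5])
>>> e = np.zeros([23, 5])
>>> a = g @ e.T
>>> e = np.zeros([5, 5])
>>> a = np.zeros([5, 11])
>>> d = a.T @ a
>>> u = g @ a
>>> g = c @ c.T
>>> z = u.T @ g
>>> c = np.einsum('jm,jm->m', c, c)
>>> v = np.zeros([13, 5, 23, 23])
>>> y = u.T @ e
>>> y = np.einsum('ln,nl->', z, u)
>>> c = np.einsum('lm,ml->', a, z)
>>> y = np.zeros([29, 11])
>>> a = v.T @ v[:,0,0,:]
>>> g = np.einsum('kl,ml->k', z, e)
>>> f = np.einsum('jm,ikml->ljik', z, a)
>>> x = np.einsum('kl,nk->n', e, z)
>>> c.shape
()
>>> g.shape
(11,)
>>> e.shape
(5, 5)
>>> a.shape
(23, 23, 5, 23)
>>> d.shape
(11, 11)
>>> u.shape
(5, 11)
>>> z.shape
(11, 5)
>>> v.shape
(13, 5, 23, 23)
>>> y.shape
(29, 11)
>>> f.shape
(23, 11, 23, 23)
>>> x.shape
(11,)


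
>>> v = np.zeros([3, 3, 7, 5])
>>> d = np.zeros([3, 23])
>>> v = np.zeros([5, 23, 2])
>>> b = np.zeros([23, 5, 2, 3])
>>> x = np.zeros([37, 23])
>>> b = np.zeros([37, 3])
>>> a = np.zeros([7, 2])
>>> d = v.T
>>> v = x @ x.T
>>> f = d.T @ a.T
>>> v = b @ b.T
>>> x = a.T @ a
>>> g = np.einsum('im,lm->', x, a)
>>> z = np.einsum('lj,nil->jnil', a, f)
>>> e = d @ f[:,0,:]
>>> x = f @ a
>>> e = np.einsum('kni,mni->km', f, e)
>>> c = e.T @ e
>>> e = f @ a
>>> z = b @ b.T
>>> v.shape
(37, 37)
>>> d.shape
(2, 23, 5)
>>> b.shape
(37, 3)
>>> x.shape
(5, 23, 2)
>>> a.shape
(7, 2)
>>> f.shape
(5, 23, 7)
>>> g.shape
()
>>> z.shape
(37, 37)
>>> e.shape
(5, 23, 2)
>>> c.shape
(2, 2)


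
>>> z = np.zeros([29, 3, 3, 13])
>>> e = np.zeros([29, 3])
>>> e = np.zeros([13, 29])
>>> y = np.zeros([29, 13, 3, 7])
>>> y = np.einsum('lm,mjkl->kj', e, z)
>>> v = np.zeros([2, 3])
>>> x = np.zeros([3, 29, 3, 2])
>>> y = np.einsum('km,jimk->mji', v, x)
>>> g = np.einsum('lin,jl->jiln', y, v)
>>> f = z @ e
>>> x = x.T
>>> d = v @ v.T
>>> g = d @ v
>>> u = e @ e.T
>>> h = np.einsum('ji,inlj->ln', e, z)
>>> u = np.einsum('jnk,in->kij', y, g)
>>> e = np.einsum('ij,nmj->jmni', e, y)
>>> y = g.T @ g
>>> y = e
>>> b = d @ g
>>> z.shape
(29, 3, 3, 13)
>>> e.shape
(29, 3, 3, 13)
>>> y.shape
(29, 3, 3, 13)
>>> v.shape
(2, 3)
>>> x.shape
(2, 3, 29, 3)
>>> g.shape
(2, 3)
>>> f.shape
(29, 3, 3, 29)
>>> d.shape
(2, 2)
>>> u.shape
(29, 2, 3)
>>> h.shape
(3, 3)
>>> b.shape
(2, 3)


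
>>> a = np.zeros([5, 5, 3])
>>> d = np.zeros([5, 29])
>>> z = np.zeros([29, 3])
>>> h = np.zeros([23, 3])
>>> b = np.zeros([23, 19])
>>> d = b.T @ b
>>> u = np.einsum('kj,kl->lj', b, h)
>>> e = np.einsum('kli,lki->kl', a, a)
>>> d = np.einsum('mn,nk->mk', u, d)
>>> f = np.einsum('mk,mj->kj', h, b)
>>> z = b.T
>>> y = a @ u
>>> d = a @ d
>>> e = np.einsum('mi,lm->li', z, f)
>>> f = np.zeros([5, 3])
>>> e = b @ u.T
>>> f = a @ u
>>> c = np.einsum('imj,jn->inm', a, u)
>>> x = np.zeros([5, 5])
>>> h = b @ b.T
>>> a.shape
(5, 5, 3)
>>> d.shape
(5, 5, 19)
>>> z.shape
(19, 23)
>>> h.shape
(23, 23)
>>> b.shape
(23, 19)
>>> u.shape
(3, 19)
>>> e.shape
(23, 3)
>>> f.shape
(5, 5, 19)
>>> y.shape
(5, 5, 19)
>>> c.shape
(5, 19, 5)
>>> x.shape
(5, 5)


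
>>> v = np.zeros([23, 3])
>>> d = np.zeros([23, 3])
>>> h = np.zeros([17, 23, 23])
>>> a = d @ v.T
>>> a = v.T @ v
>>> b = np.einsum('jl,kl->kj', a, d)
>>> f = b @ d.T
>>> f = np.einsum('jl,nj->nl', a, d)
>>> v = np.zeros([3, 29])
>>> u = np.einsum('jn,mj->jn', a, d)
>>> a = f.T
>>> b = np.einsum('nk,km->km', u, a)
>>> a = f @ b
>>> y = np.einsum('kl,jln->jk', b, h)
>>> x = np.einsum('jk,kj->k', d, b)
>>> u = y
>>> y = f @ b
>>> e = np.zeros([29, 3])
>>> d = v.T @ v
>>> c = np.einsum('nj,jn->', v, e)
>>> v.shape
(3, 29)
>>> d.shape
(29, 29)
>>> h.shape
(17, 23, 23)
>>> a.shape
(23, 23)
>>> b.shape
(3, 23)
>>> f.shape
(23, 3)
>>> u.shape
(17, 3)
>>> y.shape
(23, 23)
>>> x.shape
(3,)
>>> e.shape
(29, 3)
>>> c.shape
()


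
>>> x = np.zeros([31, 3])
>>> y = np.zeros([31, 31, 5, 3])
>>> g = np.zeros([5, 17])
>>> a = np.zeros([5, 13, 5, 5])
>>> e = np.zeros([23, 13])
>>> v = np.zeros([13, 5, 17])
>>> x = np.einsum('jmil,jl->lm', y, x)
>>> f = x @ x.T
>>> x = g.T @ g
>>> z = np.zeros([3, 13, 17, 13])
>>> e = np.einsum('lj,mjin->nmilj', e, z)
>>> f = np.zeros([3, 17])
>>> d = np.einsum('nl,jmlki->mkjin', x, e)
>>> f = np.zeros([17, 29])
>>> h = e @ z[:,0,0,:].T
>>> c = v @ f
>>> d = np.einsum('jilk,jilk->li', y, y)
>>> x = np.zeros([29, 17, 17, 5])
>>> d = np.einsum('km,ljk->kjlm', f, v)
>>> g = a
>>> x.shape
(29, 17, 17, 5)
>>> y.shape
(31, 31, 5, 3)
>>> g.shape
(5, 13, 5, 5)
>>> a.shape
(5, 13, 5, 5)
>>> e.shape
(13, 3, 17, 23, 13)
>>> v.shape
(13, 5, 17)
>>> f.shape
(17, 29)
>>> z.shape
(3, 13, 17, 13)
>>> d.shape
(17, 5, 13, 29)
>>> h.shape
(13, 3, 17, 23, 3)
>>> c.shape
(13, 5, 29)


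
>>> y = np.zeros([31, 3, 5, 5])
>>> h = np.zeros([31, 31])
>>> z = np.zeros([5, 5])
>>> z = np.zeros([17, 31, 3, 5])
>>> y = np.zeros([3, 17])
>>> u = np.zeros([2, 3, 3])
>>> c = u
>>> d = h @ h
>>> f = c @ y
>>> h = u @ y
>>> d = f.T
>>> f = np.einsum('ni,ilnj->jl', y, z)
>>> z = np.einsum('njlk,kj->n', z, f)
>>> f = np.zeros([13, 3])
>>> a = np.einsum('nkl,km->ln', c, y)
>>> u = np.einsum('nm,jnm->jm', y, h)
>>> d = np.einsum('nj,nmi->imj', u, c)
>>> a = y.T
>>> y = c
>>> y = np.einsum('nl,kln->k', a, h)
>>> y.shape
(2,)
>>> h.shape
(2, 3, 17)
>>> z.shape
(17,)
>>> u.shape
(2, 17)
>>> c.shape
(2, 3, 3)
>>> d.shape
(3, 3, 17)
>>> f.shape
(13, 3)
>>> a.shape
(17, 3)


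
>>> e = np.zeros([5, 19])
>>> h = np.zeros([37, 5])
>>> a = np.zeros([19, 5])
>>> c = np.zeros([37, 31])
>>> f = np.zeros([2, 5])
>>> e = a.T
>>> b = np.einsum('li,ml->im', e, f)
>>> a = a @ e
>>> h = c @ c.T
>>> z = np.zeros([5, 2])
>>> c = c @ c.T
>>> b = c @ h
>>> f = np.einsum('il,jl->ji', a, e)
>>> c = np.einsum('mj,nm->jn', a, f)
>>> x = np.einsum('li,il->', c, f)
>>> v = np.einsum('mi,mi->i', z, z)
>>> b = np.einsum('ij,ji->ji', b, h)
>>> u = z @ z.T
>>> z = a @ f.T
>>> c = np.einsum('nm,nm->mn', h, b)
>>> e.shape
(5, 19)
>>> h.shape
(37, 37)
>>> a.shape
(19, 19)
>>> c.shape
(37, 37)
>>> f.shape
(5, 19)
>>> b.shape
(37, 37)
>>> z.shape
(19, 5)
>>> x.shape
()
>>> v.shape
(2,)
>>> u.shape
(5, 5)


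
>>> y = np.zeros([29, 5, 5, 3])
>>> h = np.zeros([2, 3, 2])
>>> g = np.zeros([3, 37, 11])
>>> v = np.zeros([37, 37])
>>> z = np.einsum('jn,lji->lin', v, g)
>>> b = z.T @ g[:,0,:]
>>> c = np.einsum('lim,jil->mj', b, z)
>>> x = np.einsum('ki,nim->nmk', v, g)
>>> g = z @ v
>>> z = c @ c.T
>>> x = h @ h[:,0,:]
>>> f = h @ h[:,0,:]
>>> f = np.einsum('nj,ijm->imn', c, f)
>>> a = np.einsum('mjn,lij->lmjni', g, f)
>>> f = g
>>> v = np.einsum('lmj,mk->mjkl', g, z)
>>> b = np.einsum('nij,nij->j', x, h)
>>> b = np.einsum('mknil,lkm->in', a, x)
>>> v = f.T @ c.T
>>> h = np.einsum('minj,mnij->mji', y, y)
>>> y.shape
(29, 5, 5, 3)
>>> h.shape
(29, 3, 5)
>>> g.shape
(3, 11, 37)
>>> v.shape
(37, 11, 11)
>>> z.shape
(11, 11)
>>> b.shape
(37, 11)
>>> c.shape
(11, 3)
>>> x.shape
(2, 3, 2)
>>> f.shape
(3, 11, 37)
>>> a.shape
(2, 3, 11, 37, 2)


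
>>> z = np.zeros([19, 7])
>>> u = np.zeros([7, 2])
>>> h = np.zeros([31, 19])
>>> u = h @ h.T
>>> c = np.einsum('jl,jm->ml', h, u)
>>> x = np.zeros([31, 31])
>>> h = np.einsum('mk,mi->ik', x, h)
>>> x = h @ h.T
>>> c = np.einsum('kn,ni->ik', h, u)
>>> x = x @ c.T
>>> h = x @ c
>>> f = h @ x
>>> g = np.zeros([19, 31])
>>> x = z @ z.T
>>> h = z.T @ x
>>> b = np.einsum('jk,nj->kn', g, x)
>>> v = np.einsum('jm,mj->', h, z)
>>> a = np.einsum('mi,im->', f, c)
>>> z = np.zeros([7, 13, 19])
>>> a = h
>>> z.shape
(7, 13, 19)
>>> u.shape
(31, 31)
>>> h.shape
(7, 19)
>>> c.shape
(31, 19)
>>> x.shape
(19, 19)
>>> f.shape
(19, 31)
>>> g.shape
(19, 31)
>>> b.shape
(31, 19)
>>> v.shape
()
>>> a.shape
(7, 19)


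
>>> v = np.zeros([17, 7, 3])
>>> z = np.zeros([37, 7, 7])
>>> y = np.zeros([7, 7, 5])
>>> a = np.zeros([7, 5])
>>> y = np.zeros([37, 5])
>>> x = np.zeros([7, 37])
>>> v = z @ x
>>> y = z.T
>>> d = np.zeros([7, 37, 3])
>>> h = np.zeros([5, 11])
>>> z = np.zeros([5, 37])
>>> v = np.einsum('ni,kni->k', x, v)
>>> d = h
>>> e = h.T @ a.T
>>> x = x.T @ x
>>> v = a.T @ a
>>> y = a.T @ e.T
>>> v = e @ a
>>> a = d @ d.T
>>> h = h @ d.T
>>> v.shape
(11, 5)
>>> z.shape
(5, 37)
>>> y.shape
(5, 11)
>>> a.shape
(5, 5)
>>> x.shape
(37, 37)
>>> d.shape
(5, 11)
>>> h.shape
(5, 5)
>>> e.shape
(11, 7)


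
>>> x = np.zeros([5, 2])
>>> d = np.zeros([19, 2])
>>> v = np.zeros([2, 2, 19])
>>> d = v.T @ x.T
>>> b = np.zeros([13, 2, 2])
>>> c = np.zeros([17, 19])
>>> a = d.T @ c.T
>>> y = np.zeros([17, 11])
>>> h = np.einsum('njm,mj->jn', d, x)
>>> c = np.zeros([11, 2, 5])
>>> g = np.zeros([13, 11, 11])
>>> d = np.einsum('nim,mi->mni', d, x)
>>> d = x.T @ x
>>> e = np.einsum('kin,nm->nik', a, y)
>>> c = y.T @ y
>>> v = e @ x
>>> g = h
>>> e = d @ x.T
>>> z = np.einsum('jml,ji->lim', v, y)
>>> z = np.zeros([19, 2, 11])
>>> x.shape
(5, 2)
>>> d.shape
(2, 2)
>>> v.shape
(17, 2, 2)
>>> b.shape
(13, 2, 2)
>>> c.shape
(11, 11)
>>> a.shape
(5, 2, 17)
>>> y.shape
(17, 11)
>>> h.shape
(2, 19)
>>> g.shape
(2, 19)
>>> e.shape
(2, 5)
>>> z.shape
(19, 2, 11)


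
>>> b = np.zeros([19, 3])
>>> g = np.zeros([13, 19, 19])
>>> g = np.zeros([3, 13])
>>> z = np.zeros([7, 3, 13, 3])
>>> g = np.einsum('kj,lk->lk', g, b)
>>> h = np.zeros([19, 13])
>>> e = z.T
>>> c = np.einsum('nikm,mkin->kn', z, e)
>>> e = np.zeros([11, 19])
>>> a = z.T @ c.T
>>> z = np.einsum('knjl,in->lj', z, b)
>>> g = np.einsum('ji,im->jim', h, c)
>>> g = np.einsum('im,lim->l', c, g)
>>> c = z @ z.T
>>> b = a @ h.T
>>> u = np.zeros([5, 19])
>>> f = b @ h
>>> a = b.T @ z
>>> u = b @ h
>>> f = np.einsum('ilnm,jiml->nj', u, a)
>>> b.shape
(3, 13, 3, 19)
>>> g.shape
(19,)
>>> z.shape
(3, 13)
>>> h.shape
(19, 13)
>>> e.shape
(11, 19)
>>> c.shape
(3, 3)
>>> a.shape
(19, 3, 13, 13)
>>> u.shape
(3, 13, 3, 13)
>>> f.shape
(3, 19)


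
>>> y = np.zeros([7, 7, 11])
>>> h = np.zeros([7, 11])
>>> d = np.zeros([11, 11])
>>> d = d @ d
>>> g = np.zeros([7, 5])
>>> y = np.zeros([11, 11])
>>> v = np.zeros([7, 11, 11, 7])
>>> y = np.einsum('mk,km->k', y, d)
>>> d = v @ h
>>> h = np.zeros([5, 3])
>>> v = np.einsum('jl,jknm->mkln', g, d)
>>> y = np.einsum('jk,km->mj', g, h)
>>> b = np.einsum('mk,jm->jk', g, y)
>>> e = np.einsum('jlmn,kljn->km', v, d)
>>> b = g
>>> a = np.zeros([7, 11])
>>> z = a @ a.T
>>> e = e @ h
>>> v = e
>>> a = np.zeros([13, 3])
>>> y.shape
(3, 7)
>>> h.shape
(5, 3)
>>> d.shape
(7, 11, 11, 11)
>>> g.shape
(7, 5)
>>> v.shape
(7, 3)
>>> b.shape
(7, 5)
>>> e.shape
(7, 3)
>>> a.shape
(13, 3)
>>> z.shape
(7, 7)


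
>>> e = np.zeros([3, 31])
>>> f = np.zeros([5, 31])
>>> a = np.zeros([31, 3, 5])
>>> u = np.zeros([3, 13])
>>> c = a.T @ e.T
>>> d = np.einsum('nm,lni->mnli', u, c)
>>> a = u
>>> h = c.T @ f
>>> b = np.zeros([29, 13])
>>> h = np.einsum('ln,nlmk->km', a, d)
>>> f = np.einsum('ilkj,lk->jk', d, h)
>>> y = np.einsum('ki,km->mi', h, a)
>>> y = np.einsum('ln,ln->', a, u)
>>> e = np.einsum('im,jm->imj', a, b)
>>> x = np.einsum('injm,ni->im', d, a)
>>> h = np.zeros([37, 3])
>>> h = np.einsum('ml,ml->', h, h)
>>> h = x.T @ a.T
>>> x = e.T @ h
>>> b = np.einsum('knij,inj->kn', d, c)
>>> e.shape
(3, 13, 29)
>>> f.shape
(3, 5)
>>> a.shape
(3, 13)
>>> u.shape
(3, 13)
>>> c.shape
(5, 3, 3)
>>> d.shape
(13, 3, 5, 3)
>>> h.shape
(3, 3)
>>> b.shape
(13, 3)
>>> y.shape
()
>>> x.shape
(29, 13, 3)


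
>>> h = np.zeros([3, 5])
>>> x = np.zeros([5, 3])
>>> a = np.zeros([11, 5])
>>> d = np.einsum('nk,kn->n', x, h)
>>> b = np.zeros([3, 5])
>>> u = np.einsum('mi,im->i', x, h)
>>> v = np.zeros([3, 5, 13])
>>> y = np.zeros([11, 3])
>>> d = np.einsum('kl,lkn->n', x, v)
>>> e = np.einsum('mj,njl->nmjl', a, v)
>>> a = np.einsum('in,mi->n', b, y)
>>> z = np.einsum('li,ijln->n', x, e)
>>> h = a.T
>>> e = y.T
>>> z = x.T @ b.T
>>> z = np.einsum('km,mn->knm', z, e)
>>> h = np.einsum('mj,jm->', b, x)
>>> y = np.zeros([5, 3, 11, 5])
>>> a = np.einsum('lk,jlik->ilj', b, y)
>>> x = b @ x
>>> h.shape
()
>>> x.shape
(3, 3)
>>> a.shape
(11, 3, 5)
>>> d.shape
(13,)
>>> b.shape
(3, 5)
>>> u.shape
(3,)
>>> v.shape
(3, 5, 13)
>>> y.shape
(5, 3, 11, 5)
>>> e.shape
(3, 11)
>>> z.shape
(3, 11, 3)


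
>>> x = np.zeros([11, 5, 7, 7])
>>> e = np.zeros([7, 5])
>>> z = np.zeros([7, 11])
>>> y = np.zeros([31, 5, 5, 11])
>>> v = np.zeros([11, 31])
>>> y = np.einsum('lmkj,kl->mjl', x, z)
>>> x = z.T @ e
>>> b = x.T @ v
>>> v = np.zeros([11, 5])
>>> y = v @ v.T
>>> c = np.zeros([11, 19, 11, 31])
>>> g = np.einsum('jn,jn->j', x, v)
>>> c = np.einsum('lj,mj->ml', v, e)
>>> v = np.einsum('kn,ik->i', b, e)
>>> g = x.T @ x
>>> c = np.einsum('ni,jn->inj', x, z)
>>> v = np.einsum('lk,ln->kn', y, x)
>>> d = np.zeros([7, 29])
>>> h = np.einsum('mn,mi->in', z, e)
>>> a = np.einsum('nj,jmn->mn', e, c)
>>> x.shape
(11, 5)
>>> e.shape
(7, 5)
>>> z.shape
(7, 11)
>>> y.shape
(11, 11)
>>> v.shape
(11, 5)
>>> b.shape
(5, 31)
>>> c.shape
(5, 11, 7)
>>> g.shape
(5, 5)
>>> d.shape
(7, 29)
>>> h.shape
(5, 11)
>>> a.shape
(11, 7)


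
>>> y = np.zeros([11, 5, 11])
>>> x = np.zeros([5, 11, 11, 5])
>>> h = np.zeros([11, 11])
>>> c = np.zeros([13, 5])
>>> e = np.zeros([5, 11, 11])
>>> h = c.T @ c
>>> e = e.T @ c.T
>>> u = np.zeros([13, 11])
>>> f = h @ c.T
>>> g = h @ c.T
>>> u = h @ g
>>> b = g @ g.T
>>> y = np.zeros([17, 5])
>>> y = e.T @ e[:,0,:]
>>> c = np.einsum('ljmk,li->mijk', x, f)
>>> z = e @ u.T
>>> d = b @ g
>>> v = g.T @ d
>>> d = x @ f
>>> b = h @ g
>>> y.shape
(13, 11, 13)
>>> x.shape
(5, 11, 11, 5)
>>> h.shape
(5, 5)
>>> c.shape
(11, 13, 11, 5)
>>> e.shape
(11, 11, 13)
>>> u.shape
(5, 13)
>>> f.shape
(5, 13)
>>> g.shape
(5, 13)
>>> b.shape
(5, 13)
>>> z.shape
(11, 11, 5)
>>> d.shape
(5, 11, 11, 13)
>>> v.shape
(13, 13)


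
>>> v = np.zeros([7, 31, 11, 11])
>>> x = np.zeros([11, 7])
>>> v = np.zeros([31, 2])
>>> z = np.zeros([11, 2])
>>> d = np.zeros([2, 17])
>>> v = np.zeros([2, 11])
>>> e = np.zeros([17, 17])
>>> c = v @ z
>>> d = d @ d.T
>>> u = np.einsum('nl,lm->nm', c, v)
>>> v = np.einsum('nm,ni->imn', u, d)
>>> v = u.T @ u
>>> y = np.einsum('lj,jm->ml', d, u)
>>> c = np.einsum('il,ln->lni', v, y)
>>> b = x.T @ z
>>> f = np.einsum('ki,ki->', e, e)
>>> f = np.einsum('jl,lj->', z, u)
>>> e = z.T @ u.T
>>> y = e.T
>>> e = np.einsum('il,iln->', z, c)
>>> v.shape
(11, 11)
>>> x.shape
(11, 7)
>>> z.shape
(11, 2)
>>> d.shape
(2, 2)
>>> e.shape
()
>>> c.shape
(11, 2, 11)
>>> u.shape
(2, 11)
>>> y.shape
(2, 2)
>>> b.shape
(7, 2)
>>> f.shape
()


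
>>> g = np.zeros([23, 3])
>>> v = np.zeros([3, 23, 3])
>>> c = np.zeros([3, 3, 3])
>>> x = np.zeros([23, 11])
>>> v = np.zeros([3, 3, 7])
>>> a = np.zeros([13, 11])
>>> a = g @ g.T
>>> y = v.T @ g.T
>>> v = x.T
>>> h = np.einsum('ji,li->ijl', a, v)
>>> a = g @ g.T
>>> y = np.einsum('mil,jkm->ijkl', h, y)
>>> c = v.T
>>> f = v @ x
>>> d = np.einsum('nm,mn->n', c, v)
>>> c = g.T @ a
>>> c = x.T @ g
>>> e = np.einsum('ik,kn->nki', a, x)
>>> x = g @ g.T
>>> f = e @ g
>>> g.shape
(23, 3)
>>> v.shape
(11, 23)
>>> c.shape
(11, 3)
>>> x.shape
(23, 23)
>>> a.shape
(23, 23)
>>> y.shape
(23, 7, 3, 11)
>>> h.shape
(23, 23, 11)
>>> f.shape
(11, 23, 3)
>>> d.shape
(23,)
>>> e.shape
(11, 23, 23)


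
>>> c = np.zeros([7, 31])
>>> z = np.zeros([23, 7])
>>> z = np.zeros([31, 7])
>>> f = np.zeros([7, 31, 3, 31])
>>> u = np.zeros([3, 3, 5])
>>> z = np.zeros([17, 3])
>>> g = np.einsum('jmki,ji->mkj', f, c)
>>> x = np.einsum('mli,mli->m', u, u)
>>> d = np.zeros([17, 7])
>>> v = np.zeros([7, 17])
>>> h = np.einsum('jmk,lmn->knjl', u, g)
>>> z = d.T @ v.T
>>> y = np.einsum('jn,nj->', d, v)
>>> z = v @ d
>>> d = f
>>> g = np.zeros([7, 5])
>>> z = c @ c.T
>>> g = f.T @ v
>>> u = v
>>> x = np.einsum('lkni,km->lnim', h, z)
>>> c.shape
(7, 31)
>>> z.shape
(7, 7)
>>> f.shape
(7, 31, 3, 31)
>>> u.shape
(7, 17)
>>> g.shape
(31, 3, 31, 17)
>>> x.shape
(5, 3, 31, 7)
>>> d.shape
(7, 31, 3, 31)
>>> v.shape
(7, 17)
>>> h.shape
(5, 7, 3, 31)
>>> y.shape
()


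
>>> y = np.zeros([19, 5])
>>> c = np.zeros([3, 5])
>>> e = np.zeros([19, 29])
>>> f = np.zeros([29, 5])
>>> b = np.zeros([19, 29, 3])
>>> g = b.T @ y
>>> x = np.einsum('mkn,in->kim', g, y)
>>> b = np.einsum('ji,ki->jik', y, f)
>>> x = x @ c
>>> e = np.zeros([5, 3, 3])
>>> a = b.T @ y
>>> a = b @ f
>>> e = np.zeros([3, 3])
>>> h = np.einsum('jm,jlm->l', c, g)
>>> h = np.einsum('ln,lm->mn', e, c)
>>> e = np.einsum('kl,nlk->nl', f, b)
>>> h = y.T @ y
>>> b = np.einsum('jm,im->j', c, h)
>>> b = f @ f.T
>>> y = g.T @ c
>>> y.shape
(5, 29, 5)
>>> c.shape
(3, 5)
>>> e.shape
(19, 5)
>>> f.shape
(29, 5)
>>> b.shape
(29, 29)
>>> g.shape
(3, 29, 5)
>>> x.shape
(29, 19, 5)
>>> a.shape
(19, 5, 5)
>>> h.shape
(5, 5)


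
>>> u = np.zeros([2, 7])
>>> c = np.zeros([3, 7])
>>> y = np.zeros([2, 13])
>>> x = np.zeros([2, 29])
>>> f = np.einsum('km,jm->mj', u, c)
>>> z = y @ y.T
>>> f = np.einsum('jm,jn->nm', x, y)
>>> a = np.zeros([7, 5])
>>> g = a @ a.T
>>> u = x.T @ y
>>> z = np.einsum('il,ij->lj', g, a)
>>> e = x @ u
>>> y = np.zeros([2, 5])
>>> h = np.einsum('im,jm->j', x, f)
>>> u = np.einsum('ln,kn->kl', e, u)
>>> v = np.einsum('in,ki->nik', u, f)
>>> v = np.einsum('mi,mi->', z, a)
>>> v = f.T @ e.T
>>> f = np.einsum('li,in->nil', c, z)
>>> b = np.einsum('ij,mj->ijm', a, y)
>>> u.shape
(29, 2)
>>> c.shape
(3, 7)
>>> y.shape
(2, 5)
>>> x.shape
(2, 29)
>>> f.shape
(5, 7, 3)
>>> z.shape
(7, 5)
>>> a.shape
(7, 5)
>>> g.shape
(7, 7)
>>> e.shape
(2, 13)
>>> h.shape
(13,)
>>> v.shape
(29, 2)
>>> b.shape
(7, 5, 2)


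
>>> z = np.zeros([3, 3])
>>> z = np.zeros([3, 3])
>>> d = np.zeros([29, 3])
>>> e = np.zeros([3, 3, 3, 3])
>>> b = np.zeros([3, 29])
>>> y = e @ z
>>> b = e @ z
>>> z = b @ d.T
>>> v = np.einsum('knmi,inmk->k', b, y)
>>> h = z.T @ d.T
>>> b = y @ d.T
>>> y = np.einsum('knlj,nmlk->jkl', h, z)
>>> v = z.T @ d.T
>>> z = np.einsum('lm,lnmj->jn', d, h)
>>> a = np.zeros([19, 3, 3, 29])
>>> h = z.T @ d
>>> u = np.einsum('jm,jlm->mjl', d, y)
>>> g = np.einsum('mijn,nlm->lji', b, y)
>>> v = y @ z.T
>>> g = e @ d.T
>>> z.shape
(29, 3)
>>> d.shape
(29, 3)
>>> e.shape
(3, 3, 3, 3)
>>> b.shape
(3, 3, 3, 29)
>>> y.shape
(29, 29, 3)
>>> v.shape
(29, 29, 29)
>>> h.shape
(3, 3)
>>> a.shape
(19, 3, 3, 29)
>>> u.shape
(3, 29, 29)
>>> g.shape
(3, 3, 3, 29)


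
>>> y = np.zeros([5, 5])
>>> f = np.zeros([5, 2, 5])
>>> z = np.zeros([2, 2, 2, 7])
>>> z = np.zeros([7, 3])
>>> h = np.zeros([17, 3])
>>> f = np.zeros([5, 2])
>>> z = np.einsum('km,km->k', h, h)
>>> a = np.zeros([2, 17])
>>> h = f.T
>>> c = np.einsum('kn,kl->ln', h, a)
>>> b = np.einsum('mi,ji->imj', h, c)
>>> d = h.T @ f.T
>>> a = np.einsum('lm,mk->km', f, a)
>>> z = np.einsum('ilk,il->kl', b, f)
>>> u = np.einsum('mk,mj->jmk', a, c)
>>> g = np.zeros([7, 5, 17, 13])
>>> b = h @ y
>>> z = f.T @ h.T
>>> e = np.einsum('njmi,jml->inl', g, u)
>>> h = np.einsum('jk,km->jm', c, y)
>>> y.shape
(5, 5)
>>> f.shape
(5, 2)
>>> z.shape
(2, 2)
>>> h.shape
(17, 5)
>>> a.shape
(17, 2)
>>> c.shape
(17, 5)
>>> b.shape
(2, 5)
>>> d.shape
(5, 5)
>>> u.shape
(5, 17, 2)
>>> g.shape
(7, 5, 17, 13)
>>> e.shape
(13, 7, 2)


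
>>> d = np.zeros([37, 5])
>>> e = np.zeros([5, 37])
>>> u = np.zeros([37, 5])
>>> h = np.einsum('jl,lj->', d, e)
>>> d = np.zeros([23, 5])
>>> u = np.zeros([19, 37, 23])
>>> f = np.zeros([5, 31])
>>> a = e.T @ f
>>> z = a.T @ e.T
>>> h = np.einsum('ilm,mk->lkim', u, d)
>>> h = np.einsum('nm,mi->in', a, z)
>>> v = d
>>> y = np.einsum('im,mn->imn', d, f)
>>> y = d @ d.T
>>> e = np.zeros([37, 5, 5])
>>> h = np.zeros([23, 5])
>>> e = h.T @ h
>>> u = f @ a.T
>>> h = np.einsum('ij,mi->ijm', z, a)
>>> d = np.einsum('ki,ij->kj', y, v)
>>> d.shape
(23, 5)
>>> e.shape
(5, 5)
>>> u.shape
(5, 37)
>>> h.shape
(31, 5, 37)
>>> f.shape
(5, 31)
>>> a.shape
(37, 31)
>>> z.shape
(31, 5)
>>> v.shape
(23, 5)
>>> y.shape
(23, 23)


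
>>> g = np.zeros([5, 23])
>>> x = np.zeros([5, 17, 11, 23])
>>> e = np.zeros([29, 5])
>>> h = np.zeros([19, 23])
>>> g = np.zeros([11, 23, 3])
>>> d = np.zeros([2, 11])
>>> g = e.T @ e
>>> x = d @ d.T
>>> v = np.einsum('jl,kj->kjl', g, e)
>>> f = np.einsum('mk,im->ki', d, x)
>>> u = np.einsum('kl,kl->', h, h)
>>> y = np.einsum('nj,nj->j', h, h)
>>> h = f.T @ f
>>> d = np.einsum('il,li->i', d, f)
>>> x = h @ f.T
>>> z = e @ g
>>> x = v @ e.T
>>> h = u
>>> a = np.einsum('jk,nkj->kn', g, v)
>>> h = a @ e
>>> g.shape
(5, 5)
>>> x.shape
(29, 5, 29)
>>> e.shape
(29, 5)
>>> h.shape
(5, 5)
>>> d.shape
(2,)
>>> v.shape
(29, 5, 5)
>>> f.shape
(11, 2)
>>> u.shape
()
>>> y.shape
(23,)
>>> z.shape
(29, 5)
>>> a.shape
(5, 29)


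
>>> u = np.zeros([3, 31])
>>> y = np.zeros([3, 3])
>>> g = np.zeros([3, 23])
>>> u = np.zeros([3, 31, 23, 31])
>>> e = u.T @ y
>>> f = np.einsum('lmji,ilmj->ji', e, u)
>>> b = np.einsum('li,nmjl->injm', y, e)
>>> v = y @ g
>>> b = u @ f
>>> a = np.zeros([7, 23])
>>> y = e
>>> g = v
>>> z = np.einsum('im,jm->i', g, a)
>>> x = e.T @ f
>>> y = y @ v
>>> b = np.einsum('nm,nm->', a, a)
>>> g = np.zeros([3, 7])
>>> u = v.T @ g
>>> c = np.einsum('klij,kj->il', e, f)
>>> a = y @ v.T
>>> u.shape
(23, 7)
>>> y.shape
(31, 23, 31, 23)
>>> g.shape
(3, 7)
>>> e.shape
(31, 23, 31, 3)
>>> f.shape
(31, 3)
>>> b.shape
()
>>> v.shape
(3, 23)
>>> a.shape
(31, 23, 31, 3)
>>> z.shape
(3,)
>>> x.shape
(3, 31, 23, 3)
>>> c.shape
(31, 23)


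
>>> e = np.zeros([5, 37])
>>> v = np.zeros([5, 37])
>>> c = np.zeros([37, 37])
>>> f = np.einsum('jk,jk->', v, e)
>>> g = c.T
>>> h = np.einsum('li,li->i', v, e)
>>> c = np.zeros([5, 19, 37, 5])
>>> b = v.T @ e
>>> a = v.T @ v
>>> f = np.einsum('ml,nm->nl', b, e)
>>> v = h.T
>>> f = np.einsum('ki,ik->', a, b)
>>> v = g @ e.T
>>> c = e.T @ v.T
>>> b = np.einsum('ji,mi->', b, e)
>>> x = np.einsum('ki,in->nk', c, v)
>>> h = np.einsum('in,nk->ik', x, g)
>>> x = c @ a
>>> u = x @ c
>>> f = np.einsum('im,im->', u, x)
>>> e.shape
(5, 37)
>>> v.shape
(37, 5)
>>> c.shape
(37, 37)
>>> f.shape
()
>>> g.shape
(37, 37)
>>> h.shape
(5, 37)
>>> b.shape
()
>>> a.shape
(37, 37)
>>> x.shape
(37, 37)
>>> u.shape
(37, 37)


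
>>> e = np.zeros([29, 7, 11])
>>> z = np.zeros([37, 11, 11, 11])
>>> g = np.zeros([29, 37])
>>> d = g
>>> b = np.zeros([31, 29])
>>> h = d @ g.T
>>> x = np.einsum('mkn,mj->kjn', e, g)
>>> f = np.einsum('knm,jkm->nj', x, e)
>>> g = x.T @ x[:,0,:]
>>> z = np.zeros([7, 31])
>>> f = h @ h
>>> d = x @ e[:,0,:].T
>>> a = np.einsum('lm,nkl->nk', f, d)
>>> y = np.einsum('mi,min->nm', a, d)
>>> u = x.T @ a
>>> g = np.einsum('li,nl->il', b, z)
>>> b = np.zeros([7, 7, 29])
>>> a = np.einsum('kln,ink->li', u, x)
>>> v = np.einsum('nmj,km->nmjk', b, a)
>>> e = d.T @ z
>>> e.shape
(29, 37, 31)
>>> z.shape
(7, 31)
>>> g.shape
(29, 31)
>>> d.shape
(7, 37, 29)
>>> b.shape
(7, 7, 29)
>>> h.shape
(29, 29)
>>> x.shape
(7, 37, 11)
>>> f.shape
(29, 29)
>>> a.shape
(37, 7)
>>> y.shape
(29, 7)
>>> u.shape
(11, 37, 37)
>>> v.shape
(7, 7, 29, 37)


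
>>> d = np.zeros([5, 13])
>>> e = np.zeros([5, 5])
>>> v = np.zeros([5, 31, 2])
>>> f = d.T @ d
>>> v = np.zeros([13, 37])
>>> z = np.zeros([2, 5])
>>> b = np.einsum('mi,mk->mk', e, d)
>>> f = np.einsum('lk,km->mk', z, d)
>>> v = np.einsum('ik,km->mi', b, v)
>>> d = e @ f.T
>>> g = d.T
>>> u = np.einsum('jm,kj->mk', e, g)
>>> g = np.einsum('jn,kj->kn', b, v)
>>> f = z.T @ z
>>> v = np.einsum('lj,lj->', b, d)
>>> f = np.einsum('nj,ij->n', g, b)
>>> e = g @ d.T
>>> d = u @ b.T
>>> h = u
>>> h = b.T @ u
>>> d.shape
(5, 5)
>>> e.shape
(37, 5)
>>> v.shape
()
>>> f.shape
(37,)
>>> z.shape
(2, 5)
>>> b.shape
(5, 13)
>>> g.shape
(37, 13)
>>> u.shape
(5, 13)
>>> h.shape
(13, 13)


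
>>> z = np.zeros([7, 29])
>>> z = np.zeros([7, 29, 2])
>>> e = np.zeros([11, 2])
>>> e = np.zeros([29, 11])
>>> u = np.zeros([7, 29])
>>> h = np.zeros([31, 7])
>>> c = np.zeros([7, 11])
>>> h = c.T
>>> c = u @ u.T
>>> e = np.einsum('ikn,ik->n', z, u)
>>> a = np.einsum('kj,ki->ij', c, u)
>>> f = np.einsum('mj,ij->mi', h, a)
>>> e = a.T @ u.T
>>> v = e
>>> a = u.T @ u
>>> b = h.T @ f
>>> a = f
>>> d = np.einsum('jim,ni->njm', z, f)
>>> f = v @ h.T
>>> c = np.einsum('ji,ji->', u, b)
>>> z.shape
(7, 29, 2)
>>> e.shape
(7, 7)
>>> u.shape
(7, 29)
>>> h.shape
(11, 7)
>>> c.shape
()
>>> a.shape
(11, 29)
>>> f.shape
(7, 11)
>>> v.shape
(7, 7)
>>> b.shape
(7, 29)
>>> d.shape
(11, 7, 2)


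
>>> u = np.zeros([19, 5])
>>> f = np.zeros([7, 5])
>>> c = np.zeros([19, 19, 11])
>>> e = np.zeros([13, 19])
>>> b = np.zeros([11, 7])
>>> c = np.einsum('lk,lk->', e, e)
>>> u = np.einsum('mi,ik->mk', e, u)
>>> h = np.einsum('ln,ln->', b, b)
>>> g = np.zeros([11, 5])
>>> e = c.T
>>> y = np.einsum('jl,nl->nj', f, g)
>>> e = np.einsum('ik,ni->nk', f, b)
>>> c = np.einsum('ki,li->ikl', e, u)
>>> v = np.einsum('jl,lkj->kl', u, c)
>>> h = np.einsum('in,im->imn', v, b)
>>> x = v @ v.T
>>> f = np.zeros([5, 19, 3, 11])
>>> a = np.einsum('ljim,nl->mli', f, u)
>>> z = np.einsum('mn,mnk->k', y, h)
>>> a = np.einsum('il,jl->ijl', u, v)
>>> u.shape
(13, 5)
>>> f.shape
(5, 19, 3, 11)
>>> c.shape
(5, 11, 13)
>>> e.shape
(11, 5)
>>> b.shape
(11, 7)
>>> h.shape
(11, 7, 5)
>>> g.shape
(11, 5)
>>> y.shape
(11, 7)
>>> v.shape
(11, 5)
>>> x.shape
(11, 11)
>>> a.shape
(13, 11, 5)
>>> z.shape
(5,)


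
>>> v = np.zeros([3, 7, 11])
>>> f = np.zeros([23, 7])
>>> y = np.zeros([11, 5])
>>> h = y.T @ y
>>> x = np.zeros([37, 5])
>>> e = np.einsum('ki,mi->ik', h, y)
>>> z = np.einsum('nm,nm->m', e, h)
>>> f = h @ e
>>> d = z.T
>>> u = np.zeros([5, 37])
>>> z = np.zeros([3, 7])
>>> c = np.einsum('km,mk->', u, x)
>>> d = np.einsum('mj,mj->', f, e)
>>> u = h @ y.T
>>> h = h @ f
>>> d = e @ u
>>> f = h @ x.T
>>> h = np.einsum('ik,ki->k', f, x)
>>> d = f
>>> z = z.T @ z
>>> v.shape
(3, 7, 11)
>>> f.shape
(5, 37)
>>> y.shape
(11, 5)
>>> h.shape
(37,)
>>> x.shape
(37, 5)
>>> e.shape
(5, 5)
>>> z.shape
(7, 7)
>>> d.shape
(5, 37)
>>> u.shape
(5, 11)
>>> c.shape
()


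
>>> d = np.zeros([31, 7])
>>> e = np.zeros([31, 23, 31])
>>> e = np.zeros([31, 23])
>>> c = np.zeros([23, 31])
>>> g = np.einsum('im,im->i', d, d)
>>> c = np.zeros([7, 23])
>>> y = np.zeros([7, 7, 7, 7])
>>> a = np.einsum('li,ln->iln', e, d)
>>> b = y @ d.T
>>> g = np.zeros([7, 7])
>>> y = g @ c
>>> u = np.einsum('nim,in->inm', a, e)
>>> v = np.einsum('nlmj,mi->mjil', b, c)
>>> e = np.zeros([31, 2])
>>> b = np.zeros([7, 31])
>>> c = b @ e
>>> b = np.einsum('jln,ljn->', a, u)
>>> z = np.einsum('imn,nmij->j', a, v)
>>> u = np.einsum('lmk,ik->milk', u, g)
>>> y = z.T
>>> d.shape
(31, 7)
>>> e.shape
(31, 2)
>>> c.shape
(7, 2)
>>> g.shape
(7, 7)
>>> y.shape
(7,)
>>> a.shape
(23, 31, 7)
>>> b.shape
()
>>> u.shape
(23, 7, 31, 7)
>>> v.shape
(7, 31, 23, 7)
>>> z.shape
(7,)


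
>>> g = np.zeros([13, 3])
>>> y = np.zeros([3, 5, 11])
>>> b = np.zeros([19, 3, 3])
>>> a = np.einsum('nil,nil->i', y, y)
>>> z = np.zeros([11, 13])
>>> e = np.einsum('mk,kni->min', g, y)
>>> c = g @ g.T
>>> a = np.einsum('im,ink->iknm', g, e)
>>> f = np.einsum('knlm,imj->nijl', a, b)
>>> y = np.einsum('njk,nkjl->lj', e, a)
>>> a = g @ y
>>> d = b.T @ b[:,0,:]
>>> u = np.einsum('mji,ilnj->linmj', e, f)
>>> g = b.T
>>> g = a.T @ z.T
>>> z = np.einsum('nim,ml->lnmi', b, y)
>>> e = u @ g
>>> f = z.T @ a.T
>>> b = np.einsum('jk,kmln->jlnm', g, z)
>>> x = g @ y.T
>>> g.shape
(11, 11)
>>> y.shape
(3, 11)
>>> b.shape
(11, 3, 3, 19)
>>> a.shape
(13, 11)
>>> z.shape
(11, 19, 3, 3)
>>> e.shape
(19, 5, 3, 13, 11)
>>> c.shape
(13, 13)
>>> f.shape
(3, 3, 19, 13)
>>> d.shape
(3, 3, 3)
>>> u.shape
(19, 5, 3, 13, 11)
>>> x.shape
(11, 3)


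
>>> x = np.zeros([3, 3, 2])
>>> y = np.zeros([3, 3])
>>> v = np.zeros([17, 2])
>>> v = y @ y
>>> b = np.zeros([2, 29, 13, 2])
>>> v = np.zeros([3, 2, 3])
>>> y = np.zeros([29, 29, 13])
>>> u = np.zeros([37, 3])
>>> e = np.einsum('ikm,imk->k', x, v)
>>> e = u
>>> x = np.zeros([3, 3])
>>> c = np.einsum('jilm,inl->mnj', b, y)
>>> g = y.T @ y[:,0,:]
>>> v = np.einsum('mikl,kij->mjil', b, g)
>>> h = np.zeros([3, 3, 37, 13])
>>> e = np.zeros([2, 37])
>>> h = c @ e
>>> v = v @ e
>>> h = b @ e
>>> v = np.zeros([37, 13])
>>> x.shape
(3, 3)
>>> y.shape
(29, 29, 13)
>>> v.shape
(37, 13)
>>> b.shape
(2, 29, 13, 2)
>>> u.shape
(37, 3)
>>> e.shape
(2, 37)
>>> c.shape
(2, 29, 2)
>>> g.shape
(13, 29, 13)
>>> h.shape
(2, 29, 13, 37)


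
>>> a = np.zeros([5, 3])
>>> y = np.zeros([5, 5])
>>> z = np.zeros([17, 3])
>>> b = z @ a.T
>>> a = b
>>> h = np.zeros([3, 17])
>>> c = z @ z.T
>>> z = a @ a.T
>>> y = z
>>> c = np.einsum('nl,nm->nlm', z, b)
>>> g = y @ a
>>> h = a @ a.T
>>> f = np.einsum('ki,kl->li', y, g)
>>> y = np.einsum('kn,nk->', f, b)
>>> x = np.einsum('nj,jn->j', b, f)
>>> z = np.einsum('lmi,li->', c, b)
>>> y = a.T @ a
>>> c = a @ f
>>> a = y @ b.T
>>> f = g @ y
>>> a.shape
(5, 17)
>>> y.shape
(5, 5)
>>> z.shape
()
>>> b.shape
(17, 5)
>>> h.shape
(17, 17)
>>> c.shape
(17, 17)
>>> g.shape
(17, 5)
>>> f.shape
(17, 5)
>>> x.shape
(5,)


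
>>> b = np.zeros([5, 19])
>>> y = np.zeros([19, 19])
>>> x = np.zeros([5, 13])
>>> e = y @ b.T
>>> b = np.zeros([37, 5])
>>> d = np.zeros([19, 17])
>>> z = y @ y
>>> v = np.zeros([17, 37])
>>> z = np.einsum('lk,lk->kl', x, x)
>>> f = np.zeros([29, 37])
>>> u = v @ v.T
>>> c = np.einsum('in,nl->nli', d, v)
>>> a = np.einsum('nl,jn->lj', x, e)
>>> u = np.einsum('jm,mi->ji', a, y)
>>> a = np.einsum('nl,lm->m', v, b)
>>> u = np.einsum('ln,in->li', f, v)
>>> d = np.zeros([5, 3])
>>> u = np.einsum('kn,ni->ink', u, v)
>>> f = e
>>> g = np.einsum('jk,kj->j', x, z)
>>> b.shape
(37, 5)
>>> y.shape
(19, 19)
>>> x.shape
(5, 13)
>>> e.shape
(19, 5)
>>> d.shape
(5, 3)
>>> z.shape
(13, 5)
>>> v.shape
(17, 37)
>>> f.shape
(19, 5)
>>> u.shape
(37, 17, 29)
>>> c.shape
(17, 37, 19)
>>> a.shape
(5,)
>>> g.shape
(5,)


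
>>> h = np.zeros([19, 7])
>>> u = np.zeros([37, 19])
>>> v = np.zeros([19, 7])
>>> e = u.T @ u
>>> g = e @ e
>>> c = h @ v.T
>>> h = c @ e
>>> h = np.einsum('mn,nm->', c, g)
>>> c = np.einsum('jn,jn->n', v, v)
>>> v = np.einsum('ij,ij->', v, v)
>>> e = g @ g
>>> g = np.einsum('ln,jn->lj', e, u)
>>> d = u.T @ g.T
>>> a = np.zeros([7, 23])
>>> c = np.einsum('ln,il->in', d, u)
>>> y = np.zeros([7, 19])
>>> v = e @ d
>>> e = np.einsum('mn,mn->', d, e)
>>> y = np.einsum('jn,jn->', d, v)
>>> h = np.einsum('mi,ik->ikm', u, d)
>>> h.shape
(19, 19, 37)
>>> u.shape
(37, 19)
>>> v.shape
(19, 19)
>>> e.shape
()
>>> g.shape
(19, 37)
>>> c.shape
(37, 19)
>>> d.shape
(19, 19)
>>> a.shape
(7, 23)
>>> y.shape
()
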